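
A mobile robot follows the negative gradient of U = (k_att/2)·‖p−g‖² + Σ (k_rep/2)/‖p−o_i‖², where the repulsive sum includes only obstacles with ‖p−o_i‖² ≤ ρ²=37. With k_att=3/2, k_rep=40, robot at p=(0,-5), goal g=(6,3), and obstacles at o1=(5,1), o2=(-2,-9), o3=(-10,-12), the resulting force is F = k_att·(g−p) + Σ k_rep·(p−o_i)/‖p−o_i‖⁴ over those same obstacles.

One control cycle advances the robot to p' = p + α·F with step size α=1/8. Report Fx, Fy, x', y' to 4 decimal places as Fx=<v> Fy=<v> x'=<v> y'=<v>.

F_att = 3/2·(g−p) = 3/2·(6,8) = (9.0000,12.0000)
o1: d²=61 > ρ²=37 → inactive
o2: d²=20 ≤ ρ²=37; F_rep = 40·(2,4)/20² = (0.2000,0.4000)
o3: d²=149 > ρ²=37 → inactive
F = F_att + ΣF_rep = (9.2000,12.4000)
p' = p + 1/8·F = (1.1500,-3.4500)

Fx=9.2000 Fy=12.4000 x'=1.1500 y'=-3.4500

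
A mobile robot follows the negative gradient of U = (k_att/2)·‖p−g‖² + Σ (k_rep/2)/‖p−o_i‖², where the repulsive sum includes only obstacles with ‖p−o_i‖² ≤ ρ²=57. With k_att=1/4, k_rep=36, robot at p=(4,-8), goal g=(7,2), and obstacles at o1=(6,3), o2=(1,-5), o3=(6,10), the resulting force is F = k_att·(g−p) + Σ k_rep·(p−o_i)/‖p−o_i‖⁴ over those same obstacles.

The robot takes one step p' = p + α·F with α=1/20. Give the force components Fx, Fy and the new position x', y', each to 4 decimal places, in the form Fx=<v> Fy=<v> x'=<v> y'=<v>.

Fx=1.0833 Fy=2.1667 x'=4.0542 y'=-7.8917

F_att = 1/4·(g−p) = 1/4·(3,10) = (0.7500,2.5000)
o1: d²=125 > ρ²=57 → inactive
o2: d²=18 ≤ ρ²=57; F_rep = 36·(3,-3)/18² = (0.3333,-0.3333)
o3: d²=328 > ρ²=57 → inactive
F = F_att + ΣF_rep = (1.0833,2.1667)
p' = p + 1/20·F = (4.0542,-7.8917)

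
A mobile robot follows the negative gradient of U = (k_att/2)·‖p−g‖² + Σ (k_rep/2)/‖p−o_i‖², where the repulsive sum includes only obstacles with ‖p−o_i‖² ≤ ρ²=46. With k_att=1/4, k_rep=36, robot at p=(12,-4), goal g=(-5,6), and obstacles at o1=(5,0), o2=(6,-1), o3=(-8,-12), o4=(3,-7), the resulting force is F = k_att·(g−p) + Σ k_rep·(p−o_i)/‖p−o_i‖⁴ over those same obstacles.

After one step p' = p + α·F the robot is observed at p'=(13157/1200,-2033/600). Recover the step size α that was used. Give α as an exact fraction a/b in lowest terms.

F_att = 1/4·(g−p) = 1/4·(-17,10) = (-4.2500,2.5000)
o1: d²=65 > ρ²=46 → inactive
o2: d²=45 ≤ ρ²=46; F_rep = 36·(6,-3)/45² = (0.1067,-0.0533)
o3: d²=464 > ρ²=46 → inactive
o4: d²=90 > ρ²=46 → inactive
F = F_att + ΣF_rep = (-4.1433,2.4467)
Δp = p'−p = (-1.0358,0.6117); α = Δx/Fx = (-1243/1200) / (-1243/300) = 1/4
check: Δy/Fy = (367/600) / (367/150) = 1/4 ✓

α = 1/4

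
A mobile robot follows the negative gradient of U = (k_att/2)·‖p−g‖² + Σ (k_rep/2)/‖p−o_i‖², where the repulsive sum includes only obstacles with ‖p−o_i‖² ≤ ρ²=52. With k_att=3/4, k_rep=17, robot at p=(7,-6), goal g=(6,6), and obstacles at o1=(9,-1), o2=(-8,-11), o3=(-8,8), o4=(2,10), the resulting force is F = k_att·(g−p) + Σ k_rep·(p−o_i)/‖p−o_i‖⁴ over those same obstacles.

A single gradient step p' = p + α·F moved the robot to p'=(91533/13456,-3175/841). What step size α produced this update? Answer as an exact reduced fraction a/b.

F_att = 3/4·(g−p) = 3/4·(-1,12) = (-0.7500,9.0000)
o1: d²=29 ≤ ρ²=52; F_rep = 17·(-2,-5)/29² = (-0.0404,-0.1011)
o2: d²=250 > ρ²=52 → inactive
o3: d²=421 > ρ²=52 → inactive
o4: d²=281 > ρ²=52 → inactive
F = F_att + ΣF_rep = (-0.7904,8.8989)
Δp = p'−p = (-0.1976,2.2247); α = Δx/Fx = (-2659/13456) / (-2659/3364) = 1/4
check: Δy/Fy = (1871/841) / (7484/841) = 1/4 ✓

α = 1/4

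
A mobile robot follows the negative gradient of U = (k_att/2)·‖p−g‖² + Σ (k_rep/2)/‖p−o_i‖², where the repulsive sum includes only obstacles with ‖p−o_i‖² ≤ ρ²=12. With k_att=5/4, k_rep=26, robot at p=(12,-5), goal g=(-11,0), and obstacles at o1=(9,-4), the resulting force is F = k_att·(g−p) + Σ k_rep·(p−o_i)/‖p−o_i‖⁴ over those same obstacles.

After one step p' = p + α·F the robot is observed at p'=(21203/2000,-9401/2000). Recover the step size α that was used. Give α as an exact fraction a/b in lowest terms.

α = 1/20

F_att = 5/4·(g−p) = 5/4·(-23,5) = (-28.7500,6.2500)
o1: d²=10 ≤ ρ²=12; F_rep = 26·(3,-1)/10² = (0.7800,-0.2600)
F = F_att + ΣF_rep = (-27.9700,5.9900)
Δp = p'−p = (-1.3985,0.2995); α = Δx/Fx = (-2797/2000) / (-2797/100) = 1/20
check: Δy/Fy = (599/2000) / (599/100) = 1/20 ✓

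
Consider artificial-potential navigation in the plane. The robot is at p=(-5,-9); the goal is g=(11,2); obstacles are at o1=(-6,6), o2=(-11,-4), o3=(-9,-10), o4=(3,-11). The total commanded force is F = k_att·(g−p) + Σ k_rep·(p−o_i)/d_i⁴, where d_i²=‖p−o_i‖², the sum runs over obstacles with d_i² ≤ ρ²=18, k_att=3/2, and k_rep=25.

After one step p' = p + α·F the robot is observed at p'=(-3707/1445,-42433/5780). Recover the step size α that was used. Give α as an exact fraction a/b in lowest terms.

F_att = 3/2·(g−p) = 3/2·(16,11) = (24.0000,16.5000)
o1: d²=226 > ρ²=18 → inactive
o2: d²=61 > ρ²=18 → inactive
o3: d²=17 ≤ ρ²=18; F_rep = 25·(4,1)/17² = (0.3460,0.0865)
o4: d²=68 > ρ²=18 → inactive
F = F_att + ΣF_rep = (24.3460,16.5865)
Δp = p'−p = (2.4346,1.6587); α = Δx/Fx = (3518/1445) / (7036/289) = 1/10
check: Δy/Fy = (9587/5780) / (9587/578) = 1/10 ✓

α = 1/10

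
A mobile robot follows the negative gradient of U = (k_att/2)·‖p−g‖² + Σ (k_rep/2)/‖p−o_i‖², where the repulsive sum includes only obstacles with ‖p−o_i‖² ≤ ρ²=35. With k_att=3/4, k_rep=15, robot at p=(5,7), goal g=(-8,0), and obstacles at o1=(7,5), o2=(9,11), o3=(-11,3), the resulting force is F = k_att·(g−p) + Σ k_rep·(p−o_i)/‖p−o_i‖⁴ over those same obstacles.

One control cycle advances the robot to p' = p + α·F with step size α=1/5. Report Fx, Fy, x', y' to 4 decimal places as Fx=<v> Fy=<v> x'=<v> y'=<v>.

F_att = 3/4·(g−p) = 3/4·(-13,-7) = (-9.7500,-5.2500)
o1: d²=8 ≤ ρ²=35; F_rep = 15·(-2,2)/8² = (-0.4688,0.4688)
o2: d²=32 ≤ ρ²=35; F_rep = 15·(-4,-4)/32² = (-0.0586,-0.0586)
o3: d²=272 > ρ²=35 → inactive
F = F_att + ΣF_rep = (-10.2773,-4.8398)
p' = p + 1/5·F = (2.9445,6.0320)

Fx=-10.2773 Fy=-4.8398 x'=2.9445 y'=6.0320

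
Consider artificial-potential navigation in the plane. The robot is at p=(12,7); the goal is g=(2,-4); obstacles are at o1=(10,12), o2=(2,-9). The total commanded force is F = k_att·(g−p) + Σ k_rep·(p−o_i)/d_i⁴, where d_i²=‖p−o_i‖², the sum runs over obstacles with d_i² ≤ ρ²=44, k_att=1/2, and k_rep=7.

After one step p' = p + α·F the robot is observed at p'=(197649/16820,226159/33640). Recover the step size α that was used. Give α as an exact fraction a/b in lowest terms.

α = 1/20

F_att = 1/2·(g−p) = 1/2·(-10,-11) = (-5.0000,-5.5000)
o1: d²=29 ≤ ρ²=44; F_rep = 7·(2,-5)/29² = (0.0166,-0.0416)
o2: d²=356 > ρ²=44 → inactive
F = F_att + ΣF_rep = (-4.9834,-5.5416)
Δp = p'−p = (-0.2492,-0.2771); α = Δx/Fx = (-4191/16820) / (-4191/841) = 1/20
check: Δy/Fy = (-9321/33640) / (-9321/1682) = 1/20 ✓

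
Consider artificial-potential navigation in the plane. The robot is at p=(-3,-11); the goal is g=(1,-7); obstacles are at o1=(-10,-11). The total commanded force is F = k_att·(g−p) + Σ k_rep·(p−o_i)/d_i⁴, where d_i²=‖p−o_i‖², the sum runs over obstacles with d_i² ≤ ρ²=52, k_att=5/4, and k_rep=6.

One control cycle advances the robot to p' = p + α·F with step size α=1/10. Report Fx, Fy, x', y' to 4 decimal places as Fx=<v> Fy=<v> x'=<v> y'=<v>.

Fx=5.0175 Fy=5.0000 x'=-2.4983 y'=-10.5000

F_att = 5/4·(g−p) = 5/4·(4,4) = (5.0000,5.0000)
o1: d²=49 ≤ ρ²=52; F_rep = 6·(7,0)/49² = (0.0175,0.0000)
F = F_att + ΣF_rep = (5.0175,5.0000)
p' = p + 1/10·F = (-2.4983,-10.5000)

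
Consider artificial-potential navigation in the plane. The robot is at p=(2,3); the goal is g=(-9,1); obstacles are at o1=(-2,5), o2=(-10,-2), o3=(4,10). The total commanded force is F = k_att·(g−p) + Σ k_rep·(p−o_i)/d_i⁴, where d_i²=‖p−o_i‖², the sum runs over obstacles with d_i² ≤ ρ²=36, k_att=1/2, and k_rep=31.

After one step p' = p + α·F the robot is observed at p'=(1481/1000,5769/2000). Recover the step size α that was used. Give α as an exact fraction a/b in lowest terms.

α = 1/10

F_att = 1/2·(g−p) = 1/2·(-11,-2) = (-5.5000,-1.0000)
o1: d²=20 ≤ ρ²=36; F_rep = 31·(4,-2)/20² = (0.3100,-0.1550)
o2: d²=169 > ρ²=36 → inactive
o3: d²=53 > ρ²=36 → inactive
F = F_att + ΣF_rep = (-5.1900,-1.1550)
Δp = p'−p = (-0.5190,-0.1155); α = Δx/Fx = (-519/1000) / (-519/100) = 1/10
check: Δy/Fy = (-231/2000) / (-231/200) = 1/10 ✓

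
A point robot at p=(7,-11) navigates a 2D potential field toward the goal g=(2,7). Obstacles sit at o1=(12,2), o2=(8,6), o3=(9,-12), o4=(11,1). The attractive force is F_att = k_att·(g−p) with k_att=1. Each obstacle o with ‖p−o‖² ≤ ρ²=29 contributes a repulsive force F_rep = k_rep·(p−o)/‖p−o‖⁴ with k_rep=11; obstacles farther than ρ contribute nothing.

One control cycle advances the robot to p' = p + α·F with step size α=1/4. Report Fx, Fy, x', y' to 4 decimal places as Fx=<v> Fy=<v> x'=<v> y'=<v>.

Fx=-5.8800 Fy=18.4400 x'=5.5300 y'=-6.3900

F_att = 1·(g−p) = 1·(-5,18) = (-5.0000,18.0000)
o1: d²=194 > ρ²=29 → inactive
o2: d²=290 > ρ²=29 → inactive
o3: d²=5 ≤ ρ²=29; F_rep = 11·(-2,1)/5² = (-0.8800,0.4400)
o4: d²=160 > ρ²=29 → inactive
F = F_att + ΣF_rep = (-5.8800,18.4400)
p' = p + 1/4·F = (5.5300,-6.3900)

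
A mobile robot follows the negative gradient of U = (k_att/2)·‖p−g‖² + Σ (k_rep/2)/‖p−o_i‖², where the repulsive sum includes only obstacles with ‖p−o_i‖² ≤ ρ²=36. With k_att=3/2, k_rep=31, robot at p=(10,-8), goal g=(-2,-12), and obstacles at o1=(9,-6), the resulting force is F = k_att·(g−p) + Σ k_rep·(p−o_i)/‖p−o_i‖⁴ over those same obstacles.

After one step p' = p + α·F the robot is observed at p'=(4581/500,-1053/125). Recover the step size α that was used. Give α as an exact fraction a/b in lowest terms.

α = 1/20

F_att = 3/2·(g−p) = 3/2·(-12,-4) = (-18.0000,-6.0000)
o1: d²=5 ≤ ρ²=36; F_rep = 31·(1,-2)/5² = (1.2400,-2.4800)
F = F_att + ΣF_rep = (-16.7600,-8.4800)
Δp = p'−p = (-0.8380,-0.4240); α = Δx/Fx = (-419/500) / (-419/25) = 1/20
check: Δy/Fy = (-53/125) / (-212/25) = 1/20 ✓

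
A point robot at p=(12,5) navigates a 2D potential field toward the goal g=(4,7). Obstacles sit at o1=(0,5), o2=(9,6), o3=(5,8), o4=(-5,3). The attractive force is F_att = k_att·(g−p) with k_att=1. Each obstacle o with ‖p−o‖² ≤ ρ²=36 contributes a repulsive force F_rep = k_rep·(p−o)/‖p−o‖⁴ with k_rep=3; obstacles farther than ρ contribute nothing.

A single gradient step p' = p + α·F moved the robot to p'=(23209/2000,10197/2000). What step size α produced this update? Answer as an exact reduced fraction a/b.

α = 1/20

F_att = 1·(g−p) = 1·(-8,2) = (-8.0000,2.0000)
o1: d²=144 > ρ²=36 → inactive
o2: d²=10 ≤ ρ²=36; F_rep = 3·(3,-1)/10² = (0.0900,-0.0300)
o3: d²=58 > ρ²=36 → inactive
o4: d²=293 > ρ²=36 → inactive
F = F_att + ΣF_rep = (-7.9100,1.9700)
Δp = p'−p = (-0.3955,0.0985); α = Δx/Fx = (-791/2000) / (-791/100) = 1/20
check: Δy/Fy = (197/2000) / (197/100) = 1/20 ✓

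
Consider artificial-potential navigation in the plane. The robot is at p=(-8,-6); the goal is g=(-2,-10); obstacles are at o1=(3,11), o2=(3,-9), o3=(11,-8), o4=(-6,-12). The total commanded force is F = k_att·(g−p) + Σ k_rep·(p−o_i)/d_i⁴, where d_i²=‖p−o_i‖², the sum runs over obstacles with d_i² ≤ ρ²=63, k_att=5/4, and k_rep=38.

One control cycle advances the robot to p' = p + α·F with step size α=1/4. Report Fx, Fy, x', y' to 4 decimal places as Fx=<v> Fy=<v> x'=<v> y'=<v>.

F_att = 5/4·(g−p) = 5/4·(6,-4) = (7.5000,-5.0000)
o1: d²=410 > ρ²=63 → inactive
o2: d²=130 > ρ²=63 → inactive
o3: d²=365 > ρ²=63 → inactive
o4: d²=40 ≤ ρ²=63; F_rep = 38·(-2,6)/40² = (-0.0475,0.1425)
F = F_att + ΣF_rep = (7.4525,-4.8575)
p' = p + 1/4·F = (-6.1369,-7.2144)

Fx=7.4525 Fy=-4.8575 x'=-6.1369 y'=-7.2144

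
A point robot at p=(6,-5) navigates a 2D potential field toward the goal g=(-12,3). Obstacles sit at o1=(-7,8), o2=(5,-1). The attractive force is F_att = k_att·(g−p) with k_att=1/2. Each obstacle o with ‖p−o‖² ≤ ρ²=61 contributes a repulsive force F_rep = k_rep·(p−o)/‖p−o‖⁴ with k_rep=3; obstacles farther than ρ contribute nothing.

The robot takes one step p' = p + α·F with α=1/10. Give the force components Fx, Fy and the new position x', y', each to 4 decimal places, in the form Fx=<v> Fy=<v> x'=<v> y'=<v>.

Fx=-8.9896 Fy=3.9585 x'=5.1010 y'=-4.6042

F_att = 1/2·(g−p) = 1/2·(-18,8) = (-9.0000,4.0000)
o1: d²=338 > ρ²=61 → inactive
o2: d²=17 ≤ ρ²=61; F_rep = 3·(1,-4)/17² = (0.0104,-0.0415)
F = F_att + ΣF_rep = (-8.9896,3.9585)
p' = p + 1/10·F = (5.1010,-4.6042)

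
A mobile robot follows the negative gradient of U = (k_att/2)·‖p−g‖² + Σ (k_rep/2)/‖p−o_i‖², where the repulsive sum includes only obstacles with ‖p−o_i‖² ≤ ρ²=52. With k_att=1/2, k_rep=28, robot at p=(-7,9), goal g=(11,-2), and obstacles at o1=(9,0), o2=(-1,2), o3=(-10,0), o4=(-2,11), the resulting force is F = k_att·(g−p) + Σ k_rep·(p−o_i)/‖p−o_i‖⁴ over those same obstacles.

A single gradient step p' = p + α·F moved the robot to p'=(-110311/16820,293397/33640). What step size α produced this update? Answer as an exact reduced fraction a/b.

F_att = 1/2·(g−p) = 1/2·(18,-11) = (9.0000,-5.5000)
o1: d²=337 > ρ²=52 → inactive
o2: d²=85 > ρ²=52 → inactive
o3: d²=90 > ρ²=52 → inactive
o4: d²=29 ≤ ρ²=52; F_rep = 28·(-5,-2)/29² = (-0.1665,-0.0666)
F = F_att + ΣF_rep = (8.8335,-5.5666)
Δp = p'−p = (0.4417,-0.2783); α = Δx/Fx = (7429/16820) / (7429/841) = 1/20
check: Δy/Fy = (-9363/33640) / (-9363/1682) = 1/20 ✓

α = 1/20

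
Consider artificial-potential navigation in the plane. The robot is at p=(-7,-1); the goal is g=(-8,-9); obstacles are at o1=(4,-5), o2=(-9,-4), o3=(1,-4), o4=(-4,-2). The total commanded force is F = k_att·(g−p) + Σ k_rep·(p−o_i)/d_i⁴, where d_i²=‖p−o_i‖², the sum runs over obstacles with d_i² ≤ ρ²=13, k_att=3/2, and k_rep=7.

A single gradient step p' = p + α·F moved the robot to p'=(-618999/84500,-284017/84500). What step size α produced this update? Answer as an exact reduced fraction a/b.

α = 1/5

F_att = 3/2·(g−p) = 3/2·(-1,-8) = (-1.5000,-12.0000)
o1: d²=137 > ρ²=13 → inactive
o2: d²=13 ≤ ρ²=13; F_rep = 7·(2,3)/13² = (0.0828,0.1243)
o3: d²=73 > ρ²=13 → inactive
o4: d²=10 ≤ ρ²=13; F_rep = 7·(-3,1)/10² = (-0.2100,0.0700)
F = F_att + ΣF_rep = (-1.6272,-11.8057)
Δp = p'−p = (-0.3254,-2.3611); α = Δx/Fx = (-27499/84500) / (-27499/16900) = 1/5
check: Δy/Fy = (-199517/84500) / (-199517/16900) = 1/5 ✓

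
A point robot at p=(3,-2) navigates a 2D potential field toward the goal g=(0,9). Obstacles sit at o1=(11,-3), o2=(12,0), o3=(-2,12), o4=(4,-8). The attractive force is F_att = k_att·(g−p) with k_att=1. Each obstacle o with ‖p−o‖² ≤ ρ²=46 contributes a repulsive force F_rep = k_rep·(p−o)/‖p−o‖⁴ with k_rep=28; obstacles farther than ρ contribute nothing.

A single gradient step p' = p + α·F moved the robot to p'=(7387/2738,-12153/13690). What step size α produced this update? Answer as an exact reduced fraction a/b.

α = 1/10

F_att = 1·(g−p) = 1·(-3,11) = (-3.0000,11.0000)
o1: d²=65 > ρ²=46 → inactive
o2: d²=85 > ρ²=46 → inactive
o3: d²=221 > ρ²=46 → inactive
o4: d²=37 ≤ ρ²=46; F_rep = 28·(-1,6)/37² = (-0.0205,0.1227)
F = F_att + ΣF_rep = (-3.0205,11.1227)
Δp = p'−p = (-0.3020,1.1123); α = Δx/Fx = (-827/2738) / (-4135/1369) = 1/10
check: Δy/Fy = (15227/13690) / (15227/1369) = 1/10 ✓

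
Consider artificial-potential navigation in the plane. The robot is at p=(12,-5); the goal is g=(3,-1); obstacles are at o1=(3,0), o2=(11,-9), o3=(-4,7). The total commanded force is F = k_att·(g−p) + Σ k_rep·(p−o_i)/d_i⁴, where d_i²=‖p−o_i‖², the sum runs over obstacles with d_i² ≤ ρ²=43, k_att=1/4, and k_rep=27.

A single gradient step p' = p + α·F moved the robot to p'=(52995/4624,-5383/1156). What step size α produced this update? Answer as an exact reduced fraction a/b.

α = 1/4

F_att = 1/4·(g−p) = 1/4·(-9,4) = (-2.2500,1.0000)
o1: d²=106 > ρ²=43 → inactive
o2: d²=17 ≤ ρ²=43; F_rep = 27·(1,4)/17² = (0.0934,0.3737)
o3: d²=400 > ρ²=43 → inactive
F = F_att + ΣF_rep = (-2.1566,1.3737)
Δp = p'−p = (-0.5391,0.3434); α = Δx/Fx = (-2493/4624) / (-2493/1156) = 1/4
check: Δy/Fy = (397/1156) / (397/289) = 1/4 ✓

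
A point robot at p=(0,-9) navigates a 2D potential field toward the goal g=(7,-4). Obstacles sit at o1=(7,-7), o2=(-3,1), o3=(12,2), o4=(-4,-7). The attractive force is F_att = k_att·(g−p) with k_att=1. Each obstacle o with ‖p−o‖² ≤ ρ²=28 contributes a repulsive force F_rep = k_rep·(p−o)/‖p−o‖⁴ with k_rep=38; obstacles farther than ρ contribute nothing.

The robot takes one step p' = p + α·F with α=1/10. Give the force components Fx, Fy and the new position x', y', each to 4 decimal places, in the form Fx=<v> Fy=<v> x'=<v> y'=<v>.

Fx=7.3800 Fy=4.8100 x'=0.7380 y'=-8.5190

F_att = 1·(g−p) = 1·(7,5) = (7.0000,5.0000)
o1: d²=53 > ρ²=28 → inactive
o2: d²=109 > ρ²=28 → inactive
o3: d²=265 > ρ²=28 → inactive
o4: d²=20 ≤ ρ²=28; F_rep = 38·(4,-2)/20² = (0.3800,-0.1900)
F = F_att + ΣF_rep = (7.3800,4.8100)
p' = p + 1/10·F = (0.7380,-8.5190)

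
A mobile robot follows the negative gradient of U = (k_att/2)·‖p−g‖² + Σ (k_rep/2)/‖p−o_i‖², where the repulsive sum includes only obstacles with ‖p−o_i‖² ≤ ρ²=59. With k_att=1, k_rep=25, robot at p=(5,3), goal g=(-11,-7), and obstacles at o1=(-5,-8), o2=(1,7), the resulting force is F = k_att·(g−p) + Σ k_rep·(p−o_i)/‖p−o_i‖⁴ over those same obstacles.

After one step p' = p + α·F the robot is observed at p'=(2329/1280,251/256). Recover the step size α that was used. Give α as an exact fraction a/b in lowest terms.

F_att = 1·(g−p) = 1·(-16,-10) = (-16.0000,-10.0000)
o1: d²=221 > ρ²=59 → inactive
o2: d²=32 ≤ ρ²=59; F_rep = 25·(4,-4)/32² = (0.0977,-0.0977)
F = F_att + ΣF_rep = (-15.9023,-10.0977)
Δp = p'−p = (-3.1805,-2.0195); α = Δx/Fx = (-4071/1280) / (-4071/256) = 1/5
check: Δy/Fy = (-517/256) / (-2585/256) = 1/5 ✓

α = 1/5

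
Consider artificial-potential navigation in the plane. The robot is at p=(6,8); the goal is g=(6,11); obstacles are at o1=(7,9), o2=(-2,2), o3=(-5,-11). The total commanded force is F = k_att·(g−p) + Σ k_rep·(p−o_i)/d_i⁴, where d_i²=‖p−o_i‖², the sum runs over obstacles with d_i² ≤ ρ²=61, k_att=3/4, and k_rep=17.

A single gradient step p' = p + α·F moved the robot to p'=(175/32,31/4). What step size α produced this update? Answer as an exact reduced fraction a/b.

F_att = 3/4·(g−p) = 3/4·(0,3) = (0.0000,2.2500)
o1: d²=2 ≤ ρ²=61; F_rep = 17·(-1,-1)/2² = (-4.2500,-4.2500)
o2: d²=100 > ρ²=61 → inactive
o3: d²=482 > ρ²=61 → inactive
F = F_att + ΣF_rep = (-4.2500,-2.0000)
Δp = p'−p = (-0.5312,-0.2500); α = Δx/Fx = (-17/32) / (-17/4) = 1/8
check: Δy/Fy = (-1/4) / (-2) = 1/8 ✓

α = 1/8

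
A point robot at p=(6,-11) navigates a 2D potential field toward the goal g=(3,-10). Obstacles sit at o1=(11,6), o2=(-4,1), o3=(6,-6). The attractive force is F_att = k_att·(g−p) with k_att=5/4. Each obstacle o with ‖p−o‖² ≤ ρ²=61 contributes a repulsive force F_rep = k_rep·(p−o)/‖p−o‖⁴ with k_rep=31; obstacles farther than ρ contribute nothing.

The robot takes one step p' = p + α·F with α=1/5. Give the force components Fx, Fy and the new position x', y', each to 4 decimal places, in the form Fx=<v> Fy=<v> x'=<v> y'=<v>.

Fx=-3.7500 Fy=1.0020 x'=5.2500 y'=-10.7996

F_att = 5/4·(g−p) = 5/4·(-3,1) = (-3.7500,1.2500)
o1: d²=314 > ρ²=61 → inactive
o2: d²=244 > ρ²=61 → inactive
o3: d²=25 ≤ ρ²=61; F_rep = 31·(0,-5)/25² = (0.0000,-0.2480)
F = F_att + ΣF_rep = (-3.7500,1.0020)
p' = p + 1/5·F = (5.2500,-10.7996)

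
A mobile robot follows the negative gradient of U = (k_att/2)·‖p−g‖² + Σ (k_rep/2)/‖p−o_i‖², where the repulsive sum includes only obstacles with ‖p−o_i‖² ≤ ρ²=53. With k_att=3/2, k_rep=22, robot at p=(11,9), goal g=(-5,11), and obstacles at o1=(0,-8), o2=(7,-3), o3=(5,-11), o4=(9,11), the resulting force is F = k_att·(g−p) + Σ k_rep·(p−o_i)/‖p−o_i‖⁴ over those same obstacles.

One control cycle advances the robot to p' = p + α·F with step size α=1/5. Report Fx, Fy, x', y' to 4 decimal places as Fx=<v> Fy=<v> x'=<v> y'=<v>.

F_att = 3/2·(g−p) = 3/2·(-16,2) = (-24.0000,3.0000)
o1: d²=410 > ρ²=53 → inactive
o2: d²=160 > ρ²=53 → inactive
o3: d²=436 > ρ²=53 → inactive
o4: d²=8 ≤ ρ²=53; F_rep = 22·(2,-2)/8² = (0.6875,-0.6875)
F = F_att + ΣF_rep = (-23.3125,2.3125)
p' = p + 1/5·F = (6.3375,9.4625)

Fx=-23.3125 Fy=2.3125 x'=6.3375 y'=9.4625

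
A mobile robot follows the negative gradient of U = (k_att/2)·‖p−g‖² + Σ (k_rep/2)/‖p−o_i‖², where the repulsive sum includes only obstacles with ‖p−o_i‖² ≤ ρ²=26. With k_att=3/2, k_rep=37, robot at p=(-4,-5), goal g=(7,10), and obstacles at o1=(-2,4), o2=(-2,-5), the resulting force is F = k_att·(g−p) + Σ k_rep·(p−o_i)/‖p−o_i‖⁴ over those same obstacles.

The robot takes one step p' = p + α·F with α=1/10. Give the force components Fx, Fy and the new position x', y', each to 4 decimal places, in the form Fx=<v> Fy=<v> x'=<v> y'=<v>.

Fx=11.8750 Fy=22.5000 x'=-2.8125 y'=-2.7500

F_att = 3/2·(g−p) = 3/2·(11,15) = (16.5000,22.5000)
o1: d²=85 > ρ²=26 → inactive
o2: d²=4 ≤ ρ²=26; F_rep = 37·(-2,0)/4² = (-4.6250,0.0000)
F = F_att + ΣF_rep = (11.8750,22.5000)
p' = p + 1/10·F = (-2.8125,-2.7500)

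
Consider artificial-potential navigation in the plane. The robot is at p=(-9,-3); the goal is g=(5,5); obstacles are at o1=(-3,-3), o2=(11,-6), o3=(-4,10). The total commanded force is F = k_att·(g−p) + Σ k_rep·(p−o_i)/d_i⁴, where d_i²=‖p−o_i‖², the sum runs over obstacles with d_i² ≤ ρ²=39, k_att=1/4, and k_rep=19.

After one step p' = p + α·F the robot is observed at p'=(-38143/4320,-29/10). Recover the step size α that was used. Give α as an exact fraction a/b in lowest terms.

α = 1/20

F_att = 1/4·(g−p) = 1/4·(14,8) = (3.5000,2.0000)
o1: d²=36 ≤ ρ²=39; F_rep = 19·(-6,0)/36² = (-0.0880,0.0000)
o2: d²=409 > ρ²=39 → inactive
o3: d²=194 > ρ²=39 → inactive
F = F_att + ΣF_rep = (3.4120,2.0000)
Δp = p'−p = (0.1706,0.1000); α = Δx/Fx = (737/4320) / (737/216) = 1/20
check: Δy/Fy = (1/10) / (2) = 1/20 ✓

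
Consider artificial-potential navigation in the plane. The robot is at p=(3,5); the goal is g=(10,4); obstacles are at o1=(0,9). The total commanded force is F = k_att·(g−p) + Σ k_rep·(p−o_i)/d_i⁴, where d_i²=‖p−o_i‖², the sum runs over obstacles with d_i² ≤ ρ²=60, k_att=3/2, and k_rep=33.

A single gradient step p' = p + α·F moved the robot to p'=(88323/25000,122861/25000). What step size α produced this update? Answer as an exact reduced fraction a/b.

F_att = 3/2·(g−p) = 3/2·(7,-1) = (10.5000,-1.5000)
o1: d²=25 ≤ ρ²=60; F_rep = 33·(3,-4)/25² = (0.1584,-0.2112)
F = F_att + ΣF_rep = (10.6584,-1.7112)
Δp = p'−p = (0.5329,-0.0856); α = Δx/Fx = (13323/25000) / (13323/1250) = 1/20
check: Δy/Fy = (-2139/25000) / (-2139/1250) = 1/20 ✓

α = 1/20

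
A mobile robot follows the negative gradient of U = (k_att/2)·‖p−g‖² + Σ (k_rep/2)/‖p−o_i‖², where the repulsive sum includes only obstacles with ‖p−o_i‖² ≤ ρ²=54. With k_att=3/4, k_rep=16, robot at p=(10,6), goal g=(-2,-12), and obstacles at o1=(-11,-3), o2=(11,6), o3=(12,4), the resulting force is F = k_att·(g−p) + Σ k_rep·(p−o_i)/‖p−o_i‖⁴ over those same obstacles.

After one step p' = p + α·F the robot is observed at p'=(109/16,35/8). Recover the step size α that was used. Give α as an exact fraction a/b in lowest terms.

F_att = 3/4·(g−p) = 3/4·(-12,-18) = (-9.0000,-13.5000)
o1: d²=522 > ρ²=54 → inactive
o2: d²=1 ≤ ρ²=54; F_rep = 16·(-1,0)/1² = (-16.0000,0.0000)
o3: d²=8 ≤ ρ²=54; F_rep = 16·(-2,2)/8² = (-0.5000,0.5000)
F = F_att + ΣF_rep = (-25.5000,-13.0000)
Δp = p'−p = (-3.1875,-1.6250); α = Δx/Fx = (-51/16) / (-51/2) = 1/8
check: Δy/Fy = (-13/8) / (-13) = 1/8 ✓

α = 1/8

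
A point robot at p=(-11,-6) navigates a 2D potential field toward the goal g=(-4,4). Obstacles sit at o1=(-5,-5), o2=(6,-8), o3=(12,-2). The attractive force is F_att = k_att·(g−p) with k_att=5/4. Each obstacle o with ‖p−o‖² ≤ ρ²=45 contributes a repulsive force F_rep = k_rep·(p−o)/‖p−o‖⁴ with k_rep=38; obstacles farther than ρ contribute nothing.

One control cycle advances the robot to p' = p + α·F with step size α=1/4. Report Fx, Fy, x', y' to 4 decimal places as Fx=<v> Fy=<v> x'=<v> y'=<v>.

Fx=8.5835 Fy=12.4722 x'=-8.8541 y'=-2.8819

F_att = 5/4·(g−p) = 5/4·(7,10) = (8.7500,12.5000)
o1: d²=37 ≤ ρ²=45; F_rep = 38·(-6,-1)/37² = (-0.1665,-0.0278)
o2: d²=293 > ρ²=45 → inactive
o3: d²=545 > ρ²=45 → inactive
F = F_att + ΣF_rep = (8.5835,12.4722)
p' = p + 1/4·F = (-8.8541,-2.8819)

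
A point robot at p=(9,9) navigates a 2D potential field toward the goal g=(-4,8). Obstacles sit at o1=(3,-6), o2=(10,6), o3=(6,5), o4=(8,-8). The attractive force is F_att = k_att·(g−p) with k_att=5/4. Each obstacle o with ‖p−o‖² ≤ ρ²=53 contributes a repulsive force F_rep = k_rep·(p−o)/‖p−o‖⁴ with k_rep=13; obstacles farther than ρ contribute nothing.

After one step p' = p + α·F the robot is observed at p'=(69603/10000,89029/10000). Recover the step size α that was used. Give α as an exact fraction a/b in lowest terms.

α = 1/8

F_att = 5/4·(g−p) = 5/4·(-13,-1) = (-16.2500,-1.2500)
o1: d²=261 > ρ²=53 → inactive
o2: d²=10 ≤ ρ²=53; F_rep = 13·(-1,3)/10² = (-0.1300,0.3900)
o3: d²=25 ≤ ρ²=53; F_rep = 13·(3,4)/25² = (0.0624,0.0832)
o4: d²=290 > ρ²=53 → inactive
F = F_att + ΣF_rep = (-16.3176,-0.7768)
Δp = p'−p = (-2.0397,-0.0971); α = Δx/Fx = (-20397/10000) / (-20397/1250) = 1/8
check: Δy/Fy = (-971/10000) / (-971/1250) = 1/8 ✓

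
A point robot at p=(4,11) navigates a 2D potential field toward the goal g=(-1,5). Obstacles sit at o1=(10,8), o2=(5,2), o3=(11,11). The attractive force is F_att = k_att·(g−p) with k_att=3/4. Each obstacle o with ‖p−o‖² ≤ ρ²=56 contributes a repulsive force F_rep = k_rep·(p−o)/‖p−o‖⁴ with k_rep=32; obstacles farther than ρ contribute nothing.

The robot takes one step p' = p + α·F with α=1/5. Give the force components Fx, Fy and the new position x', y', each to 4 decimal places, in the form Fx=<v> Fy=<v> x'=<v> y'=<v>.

F_att = 3/4·(g−p) = 3/4·(-5,-6) = (-3.7500,-4.5000)
o1: d²=45 ≤ ρ²=56; F_rep = 32·(-6,3)/45² = (-0.0948,0.0474)
o2: d²=82 > ρ²=56 → inactive
o3: d²=49 ≤ ρ²=56; F_rep = 32·(-7,0)/49² = (-0.0933,0.0000)
F = F_att + ΣF_rep = (-3.9381,-4.4526)
p' = p + 1/5·F = (3.2124,10.1095)

Fx=-3.9381 Fy=-4.4526 x'=3.2124 y'=10.1095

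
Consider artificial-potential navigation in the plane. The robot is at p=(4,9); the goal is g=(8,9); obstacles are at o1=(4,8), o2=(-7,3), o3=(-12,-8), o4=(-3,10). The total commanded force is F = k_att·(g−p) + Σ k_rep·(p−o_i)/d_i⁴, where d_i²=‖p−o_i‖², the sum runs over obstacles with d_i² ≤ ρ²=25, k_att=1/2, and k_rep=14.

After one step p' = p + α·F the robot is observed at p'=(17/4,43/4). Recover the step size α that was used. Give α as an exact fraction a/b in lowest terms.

α = 1/8

F_att = 1/2·(g−p) = 1/2·(4,0) = (2.0000,0.0000)
o1: d²=1 ≤ ρ²=25; F_rep = 14·(0,1)/1² = (0.0000,14.0000)
o2: d²=157 > ρ²=25 → inactive
o3: d²=545 > ρ²=25 → inactive
o4: d²=50 > ρ²=25 → inactive
F = F_att + ΣF_rep = (2.0000,14.0000)
Δp = p'−p = (0.2500,1.7500); α = Δx/Fx = (1/4) / (2) = 1/8
check: Δy/Fy = (7/4) / (14) = 1/8 ✓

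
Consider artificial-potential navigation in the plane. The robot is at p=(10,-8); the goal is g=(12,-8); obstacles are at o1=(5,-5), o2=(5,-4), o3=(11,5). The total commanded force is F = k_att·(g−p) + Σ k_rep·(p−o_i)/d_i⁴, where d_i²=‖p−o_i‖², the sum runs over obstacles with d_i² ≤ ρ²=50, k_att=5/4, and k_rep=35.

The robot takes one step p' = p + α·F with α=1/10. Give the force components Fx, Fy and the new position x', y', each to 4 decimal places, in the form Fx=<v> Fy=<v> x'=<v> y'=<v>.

Fx=2.7555 Fy=-0.1741 x'=10.2755 y'=-8.0174

F_att = 5/4·(g−p) = 5/4·(2,0) = (2.5000,0.0000)
o1: d²=34 ≤ ρ²=50; F_rep = 35·(5,-3)/34² = (0.1514,-0.0908)
o2: d²=41 ≤ ρ²=50; F_rep = 35·(5,-4)/41² = (0.1041,-0.0833)
o3: d²=170 > ρ²=50 → inactive
F = F_att + ΣF_rep = (2.7555,-0.1741)
p' = p + 1/10·F = (10.2755,-8.0174)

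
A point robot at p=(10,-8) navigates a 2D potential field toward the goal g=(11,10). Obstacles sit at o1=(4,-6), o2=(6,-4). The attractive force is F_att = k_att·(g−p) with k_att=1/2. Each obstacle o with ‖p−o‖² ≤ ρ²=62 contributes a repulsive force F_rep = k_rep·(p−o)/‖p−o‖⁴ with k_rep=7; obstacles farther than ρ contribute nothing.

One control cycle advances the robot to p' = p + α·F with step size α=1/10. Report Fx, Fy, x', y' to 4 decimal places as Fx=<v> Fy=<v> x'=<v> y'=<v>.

F_att = 1/2·(g−p) = 1/2·(1,18) = (0.5000,9.0000)
o1: d²=40 ≤ ρ²=62; F_rep = 7·(6,-2)/40² = (0.0262,-0.0088)
o2: d²=32 ≤ ρ²=62; F_rep = 7·(4,-4)/32² = (0.0273,-0.0273)
F = F_att + ΣF_rep = (0.5536,8.9639)
p' = p + 1/10·F = (10.0554,-7.1036)

Fx=0.5536 Fy=8.9639 x'=10.0554 y'=-7.1036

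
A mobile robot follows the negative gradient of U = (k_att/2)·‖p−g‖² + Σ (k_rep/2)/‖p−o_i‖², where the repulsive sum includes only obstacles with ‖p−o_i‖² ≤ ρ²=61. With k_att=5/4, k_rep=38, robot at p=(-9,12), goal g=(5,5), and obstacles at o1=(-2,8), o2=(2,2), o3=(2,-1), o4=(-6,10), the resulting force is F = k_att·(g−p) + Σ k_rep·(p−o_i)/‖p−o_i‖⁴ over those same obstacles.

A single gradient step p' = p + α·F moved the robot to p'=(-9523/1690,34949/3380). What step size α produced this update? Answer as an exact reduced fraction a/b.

α = 1/5

F_att = 5/4·(g−p) = 5/4·(14,-7) = (17.5000,-8.7500)
o1: d²=65 > ρ²=61 → inactive
o2: d²=221 > ρ²=61 → inactive
o3: d²=290 > ρ²=61 → inactive
o4: d²=13 ≤ ρ²=61; F_rep = 38·(-3,2)/13² = (-0.6746,0.4497)
F = F_att + ΣF_rep = (16.8254,-8.3003)
Δp = p'−p = (3.3651,-1.6601); α = Δx/Fx = (5687/1690) / (5687/338) = 1/5
check: Δy/Fy = (-5611/3380) / (-5611/676) = 1/5 ✓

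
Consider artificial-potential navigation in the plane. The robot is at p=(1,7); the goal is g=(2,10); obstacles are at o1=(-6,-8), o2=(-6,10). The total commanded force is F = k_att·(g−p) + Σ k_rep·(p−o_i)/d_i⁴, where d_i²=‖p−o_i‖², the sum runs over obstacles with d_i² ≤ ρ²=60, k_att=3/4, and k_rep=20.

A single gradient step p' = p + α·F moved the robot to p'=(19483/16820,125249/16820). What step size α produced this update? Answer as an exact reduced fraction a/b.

F_att = 3/4·(g−p) = 3/4·(1,3) = (0.7500,2.2500)
o1: d²=274 > ρ²=60 → inactive
o2: d²=58 ≤ ρ²=60; F_rep = 20·(7,-3)/58² = (0.0416,-0.0178)
F = F_att + ΣF_rep = (0.7916,2.2322)
Δp = p'−p = (0.1583,0.4464); α = Δx/Fx = (2663/16820) / (2663/3364) = 1/5
check: Δy/Fy = (7509/16820) / (7509/3364) = 1/5 ✓

α = 1/5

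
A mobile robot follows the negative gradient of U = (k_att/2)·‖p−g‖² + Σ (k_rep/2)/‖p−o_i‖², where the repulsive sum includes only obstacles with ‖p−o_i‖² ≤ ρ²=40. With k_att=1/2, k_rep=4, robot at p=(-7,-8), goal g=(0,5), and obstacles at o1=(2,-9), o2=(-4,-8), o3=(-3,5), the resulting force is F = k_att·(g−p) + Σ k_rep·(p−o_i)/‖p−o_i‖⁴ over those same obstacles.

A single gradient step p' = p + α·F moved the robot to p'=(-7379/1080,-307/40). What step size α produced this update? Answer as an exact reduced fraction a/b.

α = 1/20

F_att = 1/2·(g−p) = 1/2·(7,13) = (3.5000,6.5000)
o1: d²=82 > ρ²=40 → inactive
o2: d²=9 ≤ ρ²=40; F_rep = 4·(-3,0)/9² = (-0.1481,0.0000)
o3: d²=185 > ρ²=40 → inactive
F = F_att + ΣF_rep = (3.3519,6.5000)
Δp = p'−p = (0.1676,0.3250); α = Δx/Fx = (181/1080) / (181/54) = 1/20
check: Δy/Fy = (13/40) / (13/2) = 1/20 ✓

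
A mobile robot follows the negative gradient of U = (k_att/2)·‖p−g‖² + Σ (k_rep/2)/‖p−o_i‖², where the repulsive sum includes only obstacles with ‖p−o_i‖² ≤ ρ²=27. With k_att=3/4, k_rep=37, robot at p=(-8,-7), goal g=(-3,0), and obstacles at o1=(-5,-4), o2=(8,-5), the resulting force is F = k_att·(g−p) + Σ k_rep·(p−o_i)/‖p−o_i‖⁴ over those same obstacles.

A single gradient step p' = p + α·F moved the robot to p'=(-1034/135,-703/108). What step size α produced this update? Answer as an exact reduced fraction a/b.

α = 1/10

F_att = 3/4·(g−p) = 3/4·(5,7) = (3.7500,5.2500)
o1: d²=18 ≤ ρ²=27; F_rep = 37·(-3,-3)/18² = (-0.3426,-0.3426)
o2: d²=260 > ρ²=27 → inactive
F = F_att + ΣF_rep = (3.4074,4.9074)
Δp = p'−p = (0.3407,0.4907); α = Δx/Fx = (46/135) / (92/27) = 1/10
check: Δy/Fy = (53/108) / (265/54) = 1/10 ✓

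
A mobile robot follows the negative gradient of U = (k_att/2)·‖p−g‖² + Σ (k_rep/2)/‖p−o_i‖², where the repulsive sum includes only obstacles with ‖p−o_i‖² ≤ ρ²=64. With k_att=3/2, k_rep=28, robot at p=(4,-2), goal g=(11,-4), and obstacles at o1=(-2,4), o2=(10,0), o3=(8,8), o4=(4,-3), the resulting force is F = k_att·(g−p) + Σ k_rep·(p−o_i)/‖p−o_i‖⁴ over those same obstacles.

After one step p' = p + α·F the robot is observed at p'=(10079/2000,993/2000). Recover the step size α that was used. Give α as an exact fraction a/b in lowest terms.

α = 1/10

F_att = 3/2·(g−p) = 3/2·(7,-2) = (10.5000,-3.0000)
o1: d²=72 > ρ²=64 → inactive
o2: d²=40 ≤ ρ²=64; F_rep = 28·(-6,-2)/40² = (-0.1050,-0.0350)
o3: d²=116 > ρ²=64 → inactive
o4: d²=1 ≤ ρ²=64; F_rep = 28·(0,1)/1² = (0.0000,28.0000)
F = F_att + ΣF_rep = (10.3950,24.9650)
Δp = p'−p = (1.0395,2.4965); α = Δx/Fx = (2079/2000) / (2079/200) = 1/10
check: Δy/Fy = (4993/2000) / (4993/200) = 1/10 ✓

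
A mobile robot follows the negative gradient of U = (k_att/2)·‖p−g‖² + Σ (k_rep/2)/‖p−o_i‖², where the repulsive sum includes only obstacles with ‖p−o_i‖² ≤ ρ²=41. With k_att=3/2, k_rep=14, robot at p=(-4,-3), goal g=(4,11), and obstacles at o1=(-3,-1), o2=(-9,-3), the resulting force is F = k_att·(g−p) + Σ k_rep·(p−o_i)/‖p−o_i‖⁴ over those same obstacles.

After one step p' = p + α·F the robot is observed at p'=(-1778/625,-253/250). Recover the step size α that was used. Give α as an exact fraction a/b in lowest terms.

α = 1/10

F_att = 3/2·(g−p) = 3/2·(8,14) = (12.0000,21.0000)
o1: d²=5 ≤ ρ²=41; F_rep = 14·(-1,-2)/5² = (-0.5600,-1.1200)
o2: d²=25 ≤ ρ²=41; F_rep = 14·(5,0)/25² = (0.1120,0.0000)
F = F_att + ΣF_rep = (11.5520,19.8800)
Δp = p'−p = (1.1552,1.9880); α = Δx/Fx = (722/625) / (1444/125) = 1/10
check: Δy/Fy = (497/250) / (497/25) = 1/10 ✓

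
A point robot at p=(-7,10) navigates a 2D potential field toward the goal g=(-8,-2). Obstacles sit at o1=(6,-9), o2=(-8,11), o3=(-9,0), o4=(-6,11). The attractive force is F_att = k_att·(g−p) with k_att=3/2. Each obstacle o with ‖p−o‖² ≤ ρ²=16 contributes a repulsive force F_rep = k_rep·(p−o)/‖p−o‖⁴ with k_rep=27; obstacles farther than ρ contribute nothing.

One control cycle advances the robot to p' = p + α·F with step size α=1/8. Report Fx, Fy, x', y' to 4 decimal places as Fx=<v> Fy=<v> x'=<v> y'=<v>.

F_att = 3/2·(g−p) = 3/2·(-1,-12) = (-1.5000,-18.0000)
o1: d²=530 > ρ²=16 → inactive
o2: d²=2 ≤ ρ²=16; F_rep = 27·(1,-1)/2² = (6.7500,-6.7500)
o3: d²=104 > ρ²=16 → inactive
o4: d²=2 ≤ ρ²=16; F_rep = 27·(-1,-1)/2² = (-6.7500,-6.7500)
F = F_att + ΣF_rep = (-1.5000,-31.5000)
p' = p + 1/8·F = (-7.1875,6.0625)

Fx=-1.5000 Fy=-31.5000 x'=-7.1875 y'=6.0625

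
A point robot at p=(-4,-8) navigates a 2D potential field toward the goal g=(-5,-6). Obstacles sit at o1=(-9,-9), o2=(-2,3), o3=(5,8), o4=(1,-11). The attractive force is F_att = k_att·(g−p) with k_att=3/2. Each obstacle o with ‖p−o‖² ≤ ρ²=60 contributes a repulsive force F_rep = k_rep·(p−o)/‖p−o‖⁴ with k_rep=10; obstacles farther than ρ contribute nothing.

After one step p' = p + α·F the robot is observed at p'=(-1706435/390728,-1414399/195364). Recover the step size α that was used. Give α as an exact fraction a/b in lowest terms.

F_att = 3/2·(g−p) = 3/2·(-1,2) = (-1.5000,3.0000)
o1: d²=26 ≤ ρ²=60; F_rep = 10·(5,1)/26² = (0.0740,0.0148)
o2: d²=125 > ρ²=60 → inactive
o3: d²=337 > ρ²=60 → inactive
o4: d²=34 ≤ ρ²=60; F_rep = 10·(-5,3)/34² = (-0.0433,0.0260)
F = F_att + ΣF_rep = (-1.4693,3.0407)
Δp = p'−p = (-0.3673,0.7602); α = Δx/Fx = (-143523/390728) / (-143523/97682) = 1/4
check: Δy/Fy = (148513/195364) / (148513/48841) = 1/4 ✓

α = 1/4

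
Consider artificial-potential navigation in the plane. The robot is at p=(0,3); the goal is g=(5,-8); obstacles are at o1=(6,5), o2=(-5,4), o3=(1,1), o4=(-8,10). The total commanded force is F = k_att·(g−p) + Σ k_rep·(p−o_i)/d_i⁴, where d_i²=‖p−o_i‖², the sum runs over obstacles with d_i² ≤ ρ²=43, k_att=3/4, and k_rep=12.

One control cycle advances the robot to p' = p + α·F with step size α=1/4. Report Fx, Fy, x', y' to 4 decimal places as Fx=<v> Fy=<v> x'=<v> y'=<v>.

Fx=3.3138 Fy=-7.3228 x'=0.8284 y'=1.1693

F_att = 3/4·(g−p) = 3/4·(5,-11) = (3.7500,-8.2500)
o1: d²=40 ≤ ρ²=43; F_rep = 12·(-6,-2)/40² = (-0.0450,-0.0150)
o2: d²=26 ≤ ρ²=43; F_rep = 12·(5,-1)/26² = (0.0888,-0.0178)
o3: d²=5 ≤ ρ²=43; F_rep = 12·(-1,2)/5² = (-0.4800,0.9600)
o4: d²=113 > ρ²=43 → inactive
F = F_att + ΣF_rep = (3.3138,-7.3228)
p' = p + 1/4·F = (0.8284,1.1693)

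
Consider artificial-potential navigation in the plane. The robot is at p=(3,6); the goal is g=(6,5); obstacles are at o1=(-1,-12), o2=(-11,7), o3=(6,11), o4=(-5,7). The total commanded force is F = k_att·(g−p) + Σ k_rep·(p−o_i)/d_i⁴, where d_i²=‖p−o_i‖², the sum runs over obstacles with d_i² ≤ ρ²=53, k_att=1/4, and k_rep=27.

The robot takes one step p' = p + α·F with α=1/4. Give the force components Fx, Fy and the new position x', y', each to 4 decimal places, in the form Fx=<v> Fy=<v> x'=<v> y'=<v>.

F_att = 1/4·(g−p) = 1/4·(3,-1) = (0.7500,-0.2500)
o1: d²=340 > ρ²=53 → inactive
o2: d²=197 > ρ²=53 → inactive
o3: d²=34 ≤ ρ²=53; F_rep = 27·(-3,-5)/34² = (-0.0701,-0.1168)
o4: d²=65 > ρ²=53 → inactive
F = F_att + ΣF_rep = (0.6799,-0.3668)
p' = p + 1/4·F = (3.1700,5.9083)

Fx=0.6799 Fy=-0.3668 x'=3.1700 y'=5.9083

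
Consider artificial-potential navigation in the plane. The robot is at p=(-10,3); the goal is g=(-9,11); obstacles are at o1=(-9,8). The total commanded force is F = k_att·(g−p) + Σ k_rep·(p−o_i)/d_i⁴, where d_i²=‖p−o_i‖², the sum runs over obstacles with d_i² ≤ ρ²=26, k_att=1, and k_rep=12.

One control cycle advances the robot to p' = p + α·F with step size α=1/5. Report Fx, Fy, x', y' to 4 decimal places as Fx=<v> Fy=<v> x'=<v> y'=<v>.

F_att = 1·(g−p) = 1·(1,8) = (1.0000,8.0000)
o1: d²=26 ≤ ρ²=26; F_rep = 12·(-1,-5)/26² = (-0.0178,-0.0888)
F = F_att + ΣF_rep = (0.9822,7.9112)
p' = p + 1/5·F = (-9.8036,4.5822)

Fx=0.9822 Fy=7.9112 x'=-9.8036 y'=4.5822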